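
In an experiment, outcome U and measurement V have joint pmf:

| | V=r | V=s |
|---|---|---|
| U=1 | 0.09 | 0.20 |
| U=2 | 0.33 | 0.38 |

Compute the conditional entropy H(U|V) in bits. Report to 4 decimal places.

Marginals: p(U) = (0.2900, 0.7100), p(V) = (0.4200, 0.5800).
H(U|V) = Σ p(V) · H(U|V=·).
  V=r: p=0.4200, H(U|V=r) = 0.7496
  V=s: p=0.5800, H(U|V=s) = 0.9294
Weighted sum = 0.8539 bits.

0.8539 bits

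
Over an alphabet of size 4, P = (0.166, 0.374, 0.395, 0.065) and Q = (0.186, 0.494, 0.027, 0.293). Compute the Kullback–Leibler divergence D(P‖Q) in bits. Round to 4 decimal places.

D(P‖Q) = Σ p·log₂(p/q).
  0.166·log₂(0.166/0.186) = -0.02724
  0.374·log₂(0.374/0.494) = -0.15015
  0.395·log₂(0.395/0.027) = 1.52897
  0.065·log₂(0.065/0.293) = -0.14121
D(P‖Q) = 1.2104 bits.

1.2104 bits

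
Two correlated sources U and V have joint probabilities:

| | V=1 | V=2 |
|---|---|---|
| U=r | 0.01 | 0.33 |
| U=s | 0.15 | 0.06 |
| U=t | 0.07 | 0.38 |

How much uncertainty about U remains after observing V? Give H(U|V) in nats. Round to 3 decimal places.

Chain rule: H(U|V) = H(U,V) − H(V).
Marginals: p(U) = (0.3400, 0.2100, 0.4500), p(V) = (0.2300, 0.7700).
H(U,V) = 1.4191 nats; H(V) = 0.5393 nats.
H(U|V) = 1.4191 − 0.5393 = 0.880 nats.

0.880 nats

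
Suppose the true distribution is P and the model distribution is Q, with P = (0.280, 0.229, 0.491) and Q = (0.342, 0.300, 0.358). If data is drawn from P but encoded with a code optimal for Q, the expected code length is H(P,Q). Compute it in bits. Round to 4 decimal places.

H(P,Q) = −Σ p·log₂ q.
  −0.280·log₂(0.342) = 0.43342
  −0.229·log₂(0.300) = 0.39777
  −0.491·log₂(0.358) = 0.72765
H(P,Q) = 1.5588 bits.

1.5588 bits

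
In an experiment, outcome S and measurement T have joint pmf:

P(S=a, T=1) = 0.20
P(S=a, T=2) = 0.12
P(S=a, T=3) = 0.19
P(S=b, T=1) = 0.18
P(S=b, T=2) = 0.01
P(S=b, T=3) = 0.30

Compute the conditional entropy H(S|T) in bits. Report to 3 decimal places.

Chain rule: H(S|T) = H(S,T) − H(T).
Marginals: p(S) = (0.5100, 0.4900), p(T) = (0.3800, 0.1300, 0.4900).
H(S,T) = 2.3195 bits; H(T) = 1.4174 bits.
H(S|T) = 2.3195 − 1.4174 = 0.902 bits.

0.902 bits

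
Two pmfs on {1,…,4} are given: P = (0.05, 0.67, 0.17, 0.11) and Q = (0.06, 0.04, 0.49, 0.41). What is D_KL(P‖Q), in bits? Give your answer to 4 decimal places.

2.2427 bits

D(P‖Q) = Σ p·log₂(p/q).
  0.05·log₂(0.05/0.06) = -0.01315
  0.67·log₂(0.67/0.04) = 2.72428
  0.17·log₂(0.17/0.49) = -0.25963
  0.11·log₂(0.11/0.41) = -0.20879
D(P‖Q) = 2.2427 bits.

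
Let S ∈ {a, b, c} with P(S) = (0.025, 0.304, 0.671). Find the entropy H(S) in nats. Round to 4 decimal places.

H(S) = −Σ p·ln p.
  −(0.025)·ln(0.025) = 0.09222
  −(0.304)·ln(0.304) = 0.36198
  −(0.671)·ln(0.671) = 0.26772
Sum: 0.09222 + 0.36198 + 0.26772 = 0.7219 nats.

0.7219 nats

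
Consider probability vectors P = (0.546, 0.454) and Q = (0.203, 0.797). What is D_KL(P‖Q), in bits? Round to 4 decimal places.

0.4108 bits

D(P‖Q) = Σ p·log₂(p/q).
  0.546·log₂(0.546/0.203) = 0.77937
  0.454·log₂(0.454/0.797) = -0.36860
D(P‖Q) = 0.4108 bits.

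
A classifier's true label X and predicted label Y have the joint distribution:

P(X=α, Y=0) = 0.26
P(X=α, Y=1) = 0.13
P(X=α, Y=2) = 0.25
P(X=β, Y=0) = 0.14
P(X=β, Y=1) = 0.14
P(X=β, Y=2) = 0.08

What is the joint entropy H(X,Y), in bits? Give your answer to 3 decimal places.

2.474 bits

H(X,Y) = −Σ p(x,y)·log₂ p(x,y) over all 6 cells.
  cell (α,0): −0.26·log₂0.26 = 0.5053
  cell (α,1): −0.13·log₂0.13 = 0.3826
  cell (α,2): −0.25·log₂0.25 = 0.5000
  cell (β,0): −0.14·log₂0.14 = 0.3971
  cell (β,1): −0.14·log₂0.14 = 0.3971
  cell (β,2): −0.08·log₂0.08 = 0.2915
Sum = 2.474 bits.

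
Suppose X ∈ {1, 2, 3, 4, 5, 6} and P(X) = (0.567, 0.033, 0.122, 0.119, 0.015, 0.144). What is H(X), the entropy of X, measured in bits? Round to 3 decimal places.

H(X) = −Σ p·log₂ p.
  −(0.567)·log₂(0.567) = 0.4641
  −(0.033)·log₂(0.033) = 0.1624
  −(0.122)·log₂(0.122) = 0.3703
  −(0.119)·log₂(0.119) = 0.3654
  −(0.015)·log₂(0.015) = 0.0909
  −(0.144)·log₂(0.144) = 0.4026
Sum: 0.4641 + 0.1624 + 0.3703 + 0.3654 + 0.0909 + 0.4026 = 1.856 bits.

1.856 bits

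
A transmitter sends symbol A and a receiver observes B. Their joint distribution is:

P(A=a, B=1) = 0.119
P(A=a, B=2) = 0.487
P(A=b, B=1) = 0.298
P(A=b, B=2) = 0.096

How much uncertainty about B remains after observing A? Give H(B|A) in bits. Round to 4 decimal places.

0.7487 bits

Marginals: p(A) = (0.6060, 0.3940), p(B) = (0.4170, 0.5830).
H(B|A) = Σ p(A) · H(B|A=·).
  A=a: p=0.6060, H(B|A=a) = 0.7146
  A=b: p=0.3940, H(B|A=b) = 0.8011
Weighted sum = 0.7487 bits.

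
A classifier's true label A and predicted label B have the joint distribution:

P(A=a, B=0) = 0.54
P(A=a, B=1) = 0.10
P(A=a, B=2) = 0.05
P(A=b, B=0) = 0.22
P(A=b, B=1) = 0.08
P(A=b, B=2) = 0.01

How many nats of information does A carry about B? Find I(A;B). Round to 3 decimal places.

Marginals: p(A) = (0.6900, 0.3100), p(B) = (0.7600, 0.1800, 0.0600).
I(A;B) = H(A) + H(B) − H(A,B).
H(A) = 0.6191, H(B) = 0.6860, H(A,B) = 1.2940.
I(A;B) = 0.6191 + 0.6860 − 1.2940 = 0.011 nats.

0.011 nats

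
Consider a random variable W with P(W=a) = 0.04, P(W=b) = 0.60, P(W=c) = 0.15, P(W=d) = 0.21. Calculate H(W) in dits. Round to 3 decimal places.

H(W) = −Σ p·log₁₀ p.
  −(0.04)·log₁₀(0.04) = 0.0559
  −(0.60)·log₁₀(0.60) = 0.1331
  −(0.15)·log₁₀(0.15) = 0.1236
  −(0.21)·log₁₀(0.21) = 0.1423
Sum: 0.0559 + 0.1331 + 0.1236 + 0.1423 = 0.455 dits.

0.455 dits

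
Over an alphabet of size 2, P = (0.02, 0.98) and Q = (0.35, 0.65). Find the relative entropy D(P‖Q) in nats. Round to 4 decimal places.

D(P‖Q) = Σ p·ln(p/q).
  0.02·ln(0.02/0.35) = -0.05724
  0.98·ln(0.98/0.65) = 0.40237
D(P‖Q) = 0.3451 nats.

0.3451 nats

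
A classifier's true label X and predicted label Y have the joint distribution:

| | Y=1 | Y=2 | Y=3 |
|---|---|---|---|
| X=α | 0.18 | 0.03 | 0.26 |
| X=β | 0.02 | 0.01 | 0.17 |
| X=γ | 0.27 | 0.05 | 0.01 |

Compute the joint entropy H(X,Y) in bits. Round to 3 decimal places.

H(X,Y) = −Σ p(x,y)·log₂ p(x,y) over all 9 cells.
  cell (α,1): −0.18·log₂0.18 = 0.4453
  cell (α,2): −0.03·log₂0.03 = 0.1518
  cell (α,3): −0.26·log₂0.26 = 0.5053
  cell (β,1): −0.02·log₂0.02 = 0.1129
  cell (β,2): −0.01·log₂0.01 = 0.0664
  cell (β,3): −0.17·log₂0.17 = 0.4346
  cell (γ,1): −0.27·log₂0.27 = 0.5100
  cell (γ,2): −0.05·log₂0.05 = 0.2161
  cell (γ,3): −0.01·log₂0.01 = 0.0664
Sum = 2.509 bits.

2.509 bits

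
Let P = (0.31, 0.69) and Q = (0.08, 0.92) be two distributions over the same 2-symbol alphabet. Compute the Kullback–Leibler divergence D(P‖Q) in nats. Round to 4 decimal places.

D(P‖Q) = Σ p·ln(p/q).
  0.31·ln(0.31/0.08) = 0.41991
  0.69·ln(0.69/0.92) = -0.19850
D(P‖Q) = 0.2214 nats.

0.2214 nats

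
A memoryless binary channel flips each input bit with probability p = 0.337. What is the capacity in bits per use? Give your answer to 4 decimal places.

0.0781 bits

Binary symmetric channel: C = 1 − h₂(ε) where h₂ is the binary entropy function.
h₂(0.337) = −0.337·log₂0.337 − 0.663·log₂0.663 = 0.9219.
C = 1 − 0.9219 = 0.0781 bits per channel use.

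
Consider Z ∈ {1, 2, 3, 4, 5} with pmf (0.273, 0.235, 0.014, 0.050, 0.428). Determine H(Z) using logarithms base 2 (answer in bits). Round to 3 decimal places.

H(Z) = −Σ p·log₂ p.
  −(0.273)·log₂(0.273) = 0.5113
  −(0.235)·log₂(0.235) = 0.4910
  −(0.014)·log₂(0.014) = 0.0862
  −(0.050)·log₂(0.050) = 0.2161
  −(0.428)·log₂(0.428) = 0.5240
Sum: 0.5113 + 0.4910 + 0.0862 + 0.2161 + 0.5240 = 1.829 bits.

1.829 bits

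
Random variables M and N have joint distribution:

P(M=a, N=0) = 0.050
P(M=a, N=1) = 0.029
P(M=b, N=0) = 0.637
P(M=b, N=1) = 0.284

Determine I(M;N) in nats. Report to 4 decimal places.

Marginals: p(M) = (0.0790, 0.9210), p(N) = (0.6870, 0.3130).
I(M;N) = Σ p(x,y)·ln[p(x,y)/(p(x)p(y))].
  (a,0): 0.050·ln(0.9213) = -0.00410
  (a,1): 0.029·ln(1.1728) = 0.00462
  (b,0): 0.637·ln(1.0068) = 0.00429
  (b,1): 0.284·ln(0.9852) = -0.00424
Sum = 0.0006 nats.

0.0006 nats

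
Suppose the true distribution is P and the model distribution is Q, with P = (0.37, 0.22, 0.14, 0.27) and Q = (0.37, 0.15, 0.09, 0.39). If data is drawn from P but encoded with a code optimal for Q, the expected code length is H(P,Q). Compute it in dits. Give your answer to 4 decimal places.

0.5978 dits

H(P,Q) = −Σ p·log₁₀ q.
  −0.37·log₁₀(0.37) = 0.15977
  −0.22·log₁₀(0.15) = 0.18126
  −0.14·log₁₀(0.09) = 0.14641
  −0.27·log₁₀(0.39) = 0.11041
H(P,Q) = 0.5978 dits.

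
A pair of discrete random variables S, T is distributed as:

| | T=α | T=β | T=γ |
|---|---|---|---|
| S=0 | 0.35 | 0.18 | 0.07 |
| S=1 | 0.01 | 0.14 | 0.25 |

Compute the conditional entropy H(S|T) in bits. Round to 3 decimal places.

Marginals: p(S) = (0.6000, 0.4000), p(T) = (0.3600, 0.3200, 0.3200).
H(S|T) = Σ p(T) · H(S|T=·).
  T=α: p=0.3600, H(S|T=α) = 0.1831
  T=β: p=0.3200, H(S|T=β) = 0.9887
  T=γ: p=0.3200, H(S|T=γ) = 0.7579
Weighted sum = 0.625 bits.

0.625 bits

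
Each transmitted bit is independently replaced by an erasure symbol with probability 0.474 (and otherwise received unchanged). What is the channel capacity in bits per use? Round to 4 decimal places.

0.5260 bits

Binary erasure channel: capacity C = 1 − ε.
C = 1 − 0.474 = 0.5260 bits per channel use.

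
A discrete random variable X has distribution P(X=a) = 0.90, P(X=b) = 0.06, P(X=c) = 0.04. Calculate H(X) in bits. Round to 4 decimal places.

0.5661 bits

H(X) = −Σ p·log₂ p.
  −(0.90)·log₂(0.90) = 0.13680
  −(0.06)·log₂(0.06) = 0.24353
  −(0.04)·log₂(0.04) = 0.18575
Sum: 0.13680 + 0.24353 + 0.18575 = 0.5661 bits.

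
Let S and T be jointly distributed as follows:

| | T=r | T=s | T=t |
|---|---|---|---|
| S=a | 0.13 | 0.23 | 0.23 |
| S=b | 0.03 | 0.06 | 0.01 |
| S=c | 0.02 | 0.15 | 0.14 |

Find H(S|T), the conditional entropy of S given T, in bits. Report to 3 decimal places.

1.243 bits

Marginals: p(S) = (0.5900, 0.1000, 0.3100), p(T) = (0.1800, 0.4400, 0.3800).
H(S|T) = Σ p(T) · H(S|T=·).
  T=r: p=0.1800, H(S|T=r) = 1.1221
  T=s: p=0.4400, H(S|T=s) = 1.4105
  T=t: p=0.3800, H(S|T=t) = 1.1073
Weighted sum = 1.243 bits.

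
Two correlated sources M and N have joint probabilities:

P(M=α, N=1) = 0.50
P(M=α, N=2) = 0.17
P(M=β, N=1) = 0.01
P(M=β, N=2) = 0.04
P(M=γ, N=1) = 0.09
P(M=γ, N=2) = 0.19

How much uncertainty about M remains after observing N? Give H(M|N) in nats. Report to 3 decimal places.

Chain rule: H(M|N) = H(M,N) − H(N).
Marginals: p(M) = (0.6700, 0.0500, 0.2800), p(N) = (0.6000, 0.4000).
H(M,N) = 1.3549 nats; H(N) = 0.6730 nats.
H(M|N) = 1.3549 − 0.6730 = 0.682 nats.

0.682 nats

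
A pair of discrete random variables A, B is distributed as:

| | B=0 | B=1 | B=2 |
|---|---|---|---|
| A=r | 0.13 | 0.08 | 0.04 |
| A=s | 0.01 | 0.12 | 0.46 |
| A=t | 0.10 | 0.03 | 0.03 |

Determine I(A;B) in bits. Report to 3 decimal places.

0.395 bits

Marginals: p(A) = (0.2500, 0.5900, 0.1600), p(B) = (0.2400, 0.2300, 0.5300).
I(A;B) = Σ p(x,y)·log₂[p(x,y)/(p(x)p(y))].
  (r,0): 0.13·log₂(2.1667) = 0.1450
  (r,1): 0.08·log₂(1.3913) = 0.0381
  (r,2): 0.04·log₂(0.3019) = -0.0691
  (s,0): 0.01·log₂(0.0706) = -0.0382
  (s,1): 0.12·log₂(0.8843) = -0.0213
  (s,2): 0.46·log₂(1.4711) = 0.2562
  (t,0): 0.10·log₂(2.6042) = 0.1381
  (t,1): 0.03·log₂(0.8152) = -0.0088
  (t,2): 0.03·log₂(0.3538) = -0.0450
Sum = 0.395 bits.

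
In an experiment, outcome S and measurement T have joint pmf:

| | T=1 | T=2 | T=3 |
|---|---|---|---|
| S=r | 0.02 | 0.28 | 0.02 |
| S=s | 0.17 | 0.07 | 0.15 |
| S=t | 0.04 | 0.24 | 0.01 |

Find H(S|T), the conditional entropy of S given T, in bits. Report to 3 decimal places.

1.218 bits

Chain rule: H(S|T) = H(S,T) − H(T).
Marginals: p(S) = (0.3200, 0.3900, 0.2900), p(T) = (0.2300, 0.5900, 0.1800).
H(S,T) = 2.6000 bits; H(T) = 1.3821 bits.
H(S|T) = 2.6000 − 1.3821 = 1.218 bits.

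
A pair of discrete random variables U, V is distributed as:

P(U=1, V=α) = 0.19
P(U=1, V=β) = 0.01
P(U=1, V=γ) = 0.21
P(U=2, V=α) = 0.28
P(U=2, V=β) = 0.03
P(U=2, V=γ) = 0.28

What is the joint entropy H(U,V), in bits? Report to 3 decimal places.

H(U,V) = −Σ p(x,y)·log₂ p(x,y) over all 6 cells.
  cell (1,α): −0.19·log₂0.19 = 0.4552
  cell (1,β): −0.01·log₂0.01 = 0.0664
  cell (1,γ): −0.21·log₂0.21 = 0.4728
  cell (2,α): −0.28·log₂0.28 = 0.5142
  cell (2,β): −0.03·log₂0.03 = 0.1518
  cell (2,γ): −0.28·log₂0.28 = 0.5142
Sum = 2.175 bits.

2.175 bits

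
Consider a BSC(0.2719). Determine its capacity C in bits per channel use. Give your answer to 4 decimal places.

Binary symmetric channel: C = 1 − h₂(ε) where h₂ is the binary entropy function.
h₂(0.2719) = −0.2719·log₂0.2719 − 0.7281·log₂0.7281 = 0.8442.
C = 1 − 0.8442 = 0.1558 bits per channel use.

0.1558 bits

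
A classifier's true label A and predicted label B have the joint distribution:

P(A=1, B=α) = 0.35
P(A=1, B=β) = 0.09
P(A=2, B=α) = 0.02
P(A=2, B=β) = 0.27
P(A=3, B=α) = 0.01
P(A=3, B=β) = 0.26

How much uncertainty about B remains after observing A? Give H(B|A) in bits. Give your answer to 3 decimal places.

Chain rule: H(B|A) = H(A,B) − H(A).
Marginals: p(A) = (0.4400, 0.2900, 0.2700), p(B) = (0.3800, 0.6200).
H(A,B) = 2.0374 bits; H(A) = 1.5491 bits.
H(B|A) = 2.0374 − 1.5491 = 0.488 bits.

0.488 bits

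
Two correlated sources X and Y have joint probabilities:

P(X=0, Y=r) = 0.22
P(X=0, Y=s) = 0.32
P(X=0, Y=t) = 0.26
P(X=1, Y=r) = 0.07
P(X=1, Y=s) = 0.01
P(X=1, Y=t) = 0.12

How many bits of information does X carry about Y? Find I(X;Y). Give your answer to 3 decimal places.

0.084 bits

Marginals: p(X) = (0.8000, 0.2000), p(Y) = (0.2900, 0.3300, 0.3800).
I(X;Y) = H(X) + H(Y) − H(X,Y).
H(X) = 0.7219, H(Y) = 1.5762, H(X,Y) = 2.2140.
I(X;Y) = 0.7219 + 1.5762 − 2.2140 = 0.084 bits.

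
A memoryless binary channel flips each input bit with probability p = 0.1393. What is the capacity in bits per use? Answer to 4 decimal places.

Binary symmetric channel: C = 1 − h₂(ε) where h₂ is the binary entropy function.
h₂(0.1393) = −0.1393·log₂0.1393 − 0.8607·log₂0.8607 = 0.5824.
C = 1 − 0.5824 = 0.4176 bits per channel use.

0.4176 bits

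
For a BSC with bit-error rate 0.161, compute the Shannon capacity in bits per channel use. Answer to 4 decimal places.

Binary symmetric channel: C = 1 − h₂(ε) where h₂ is the binary entropy function.
h₂(0.161) = −0.161·log₂0.161 − 0.839·log₂0.839 = 0.6367.
C = 1 − 0.6367 = 0.3633 bits per channel use.

0.3633 bits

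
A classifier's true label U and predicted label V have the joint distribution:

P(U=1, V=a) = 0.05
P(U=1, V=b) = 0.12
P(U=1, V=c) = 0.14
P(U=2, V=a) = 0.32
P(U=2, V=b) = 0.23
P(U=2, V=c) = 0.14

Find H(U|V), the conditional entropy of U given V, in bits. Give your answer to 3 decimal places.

0.816 bits

Marginals: p(U) = (0.3100, 0.6900), p(V) = (0.3700, 0.3500, 0.2800).
H(U|V) = Σ p(V) · H(U|V=·).
  V=a: p=0.3700, H(U|V=a) = 0.5714
  V=b: p=0.3500, H(U|V=b) = 0.9275
  V=c: p=0.2800, H(U|V=c) = 1.0000
Weighted sum = 0.816 bits.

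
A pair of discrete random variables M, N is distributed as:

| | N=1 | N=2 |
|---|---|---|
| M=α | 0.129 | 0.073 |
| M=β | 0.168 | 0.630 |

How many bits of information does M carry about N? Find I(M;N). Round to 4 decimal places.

Marginals: p(M) = (0.2020, 0.7980), p(N) = (0.2970, 0.7030).
I(M;N) = Σ p(x,y)·log₂[p(x,y)/(p(x)p(y))].
  (α,1): 0.129·log₂(2.1502) = 0.14248
  (α,2): 0.073·log₂(0.5141) = -0.07008
  (β,1): 0.168·log₂(0.7088) = -0.08341
  (β,2): 0.630·log₂(1.1230) = 0.10544
Sum = 0.0944 bits.

0.0944 bits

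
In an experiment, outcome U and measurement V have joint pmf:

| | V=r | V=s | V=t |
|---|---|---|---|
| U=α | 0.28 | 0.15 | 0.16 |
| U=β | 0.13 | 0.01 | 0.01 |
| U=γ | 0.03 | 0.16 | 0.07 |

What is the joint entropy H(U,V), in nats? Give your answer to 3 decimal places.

H(U,V) = −Σ p(x,y)·ln p(x,y) over all 9 cells.
  cell (α,r): −0.28·ln0.28 = 0.3564
  cell (α,s): −0.15·ln0.15 = 0.2846
  cell (α,t): −0.16·ln0.16 = 0.2932
  cell (β,r): −0.13·ln0.13 = 0.2652
  cell (β,s): −0.01·ln0.01 = 0.0461
  cell (β,t): −0.01·ln0.01 = 0.0461
  cell (γ,r): −0.03·ln0.03 = 0.1052
  cell (γ,s): −0.16·ln0.16 = 0.2932
  cell (γ,t): −0.07·ln0.07 = 0.1861
Sum = 1.876 nats.

1.876 nats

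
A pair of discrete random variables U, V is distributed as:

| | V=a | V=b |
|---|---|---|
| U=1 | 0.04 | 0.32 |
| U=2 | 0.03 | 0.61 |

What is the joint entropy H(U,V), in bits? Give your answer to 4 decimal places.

H(U,V) = −Σ p(x,y)·log₂ p(x,y) over all 4 cells.
  cell (1,a): −0.04·log₂0.04 = 0.18575
  cell (1,b): −0.32·log₂0.32 = 0.52603
  cell (2,a): −0.03·log₂0.03 = 0.15177
  cell (2,b): −0.61·log₂0.61 = 0.43500
Sum = 1.2986 bits.

1.2986 bits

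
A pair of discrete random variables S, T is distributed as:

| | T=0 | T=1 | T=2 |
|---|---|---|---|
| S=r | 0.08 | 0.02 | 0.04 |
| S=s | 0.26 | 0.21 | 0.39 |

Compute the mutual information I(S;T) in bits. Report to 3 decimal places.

Marginals: p(S) = (0.1400, 0.8600), p(T) = (0.3400, 0.2300, 0.4300).
I(S;T) = H(S) + H(T) − H(S,T).
H(S) = 0.5842, H(T) = 1.5404, H(S,T) = 2.0980.
I(S;T) = 0.5842 + 1.5404 − 2.0980 = 0.027 bits.

0.027 bits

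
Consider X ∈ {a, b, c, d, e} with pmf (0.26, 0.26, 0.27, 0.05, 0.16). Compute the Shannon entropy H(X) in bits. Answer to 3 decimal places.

2.160 bits

H(X) = −Σ p·log₂ p.
  −(0.26)·log₂(0.26) = 0.5053
  −(0.26)·log₂(0.26) = 0.5053
  −(0.27)·log₂(0.27) = 0.5100
  −(0.05)·log₂(0.05) = 0.2161
  −(0.16)·log₂(0.16) = 0.4230
Sum: 0.5053 + 0.5053 + 0.5100 + 0.2161 + 0.4230 = 2.160 bits.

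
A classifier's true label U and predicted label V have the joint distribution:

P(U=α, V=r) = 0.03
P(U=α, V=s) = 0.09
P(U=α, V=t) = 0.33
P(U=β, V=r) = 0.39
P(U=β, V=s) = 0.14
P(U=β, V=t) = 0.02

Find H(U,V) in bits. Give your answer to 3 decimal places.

2.032 bits

H(U,V) = −Σ p(x,y)·log₂ p(x,y) over all 6 cells.
  cell (α,r): −0.03·log₂0.03 = 0.1518
  cell (α,s): −0.09·log₂0.09 = 0.3127
  cell (α,t): −0.33·log₂0.33 = 0.5278
  cell (β,r): −0.39·log₂0.39 = 0.5298
  cell (β,s): −0.14·log₂0.14 = 0.3971
  cell (β,t): −0.02·log₂0.02 = 0.1129
Sum = 2.032 bits.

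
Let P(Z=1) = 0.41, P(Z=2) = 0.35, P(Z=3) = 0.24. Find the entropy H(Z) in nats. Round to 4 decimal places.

H(Z) = −Σ p·ln p.
  −(0.41)·ln(0.41) = 0.36556
  −(0.35)·ln(0.35) = 0.36744
  −(0.24)·ln(0.24) = 0.34251
Sum: 0.36556 + 0.36744 + 0.34251 = 1.0755 nats.

1.0755 nats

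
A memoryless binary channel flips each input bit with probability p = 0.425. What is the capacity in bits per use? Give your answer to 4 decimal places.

Binary symmetric channel: C = 1 − h₂(ε) where h₂ is the binary entropy function.
h₂(0.425) = −0.425·log₂0.425 − 0.575·log₂0.575 = 0.9837.
C = 1 − 0.9837 = 0.0163 bits per channel use.

0.0163 bits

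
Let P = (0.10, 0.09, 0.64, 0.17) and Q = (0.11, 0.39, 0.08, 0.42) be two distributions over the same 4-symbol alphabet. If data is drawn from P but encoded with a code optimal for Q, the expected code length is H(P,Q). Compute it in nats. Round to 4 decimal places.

2.0694 nats

H(P,Q) = −Σ p·ln q.
  −0.10·ln(0.11) = 0.22073
  −0.09·ln(0.39) = 0.08474
  −0.64·ln(0.08) = 1.61647
  −0.17·ln(0.42) = 0.14748
H(P,Q) = 2.0694 nats.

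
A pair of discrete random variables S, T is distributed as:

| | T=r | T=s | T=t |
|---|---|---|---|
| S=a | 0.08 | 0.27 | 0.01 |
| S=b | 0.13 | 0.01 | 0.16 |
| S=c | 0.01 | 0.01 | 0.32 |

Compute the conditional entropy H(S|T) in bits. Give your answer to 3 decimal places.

0.896 bits

Marginals: p(S) = (0.3600, 0.3000, 0.3400), p(T) = (0.2200, 0.2900, 0.4900).
H(S|T) = Σ p(T) · H(S|T=·).
  T=r: p=0.2200, H(S|T=r) = 1.1819
  T=s: p=0.2900, H(S|T=s) = 0.4310
  T=t: p=0.4900, H(S|T=t) = 1.0433
Weighted sum = 0.896 bits.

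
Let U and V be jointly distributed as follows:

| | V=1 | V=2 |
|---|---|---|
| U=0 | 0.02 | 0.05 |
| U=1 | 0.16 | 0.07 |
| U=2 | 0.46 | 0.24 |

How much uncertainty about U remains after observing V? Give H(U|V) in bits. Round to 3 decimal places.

Marginals: p(U) = (0.0700, 0.2300, 0.7000), p(V) = (0.6400, 0.3600).
H(U|V) = Σ p(V) · H(U|V=·).
  V=1: p=0.6400, H(U|V=1) = 0.9987
  V=2: p=0.3600, H(U|V=2) = 1.2449
Weighted sum = 1.087 bits.

1.087 bits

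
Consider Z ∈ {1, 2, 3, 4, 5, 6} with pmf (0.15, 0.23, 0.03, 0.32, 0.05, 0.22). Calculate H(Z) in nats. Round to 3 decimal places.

H(Z) = −Σ p·ln p.
  −(0.15)·ln(0.15) = 0.2846
  −(0.23)·ln(0.23) = 0.3380
  −(0.03)·ln(0.03) = 0.1052
  −(0.32)·ln(0.32) = 0.3646
  −(0.05)·ln(0.05) = 0.1498
  −(0.22)·ln(0.22) = 0.3331
Sum: 0.2846 + 0.3380 + 0.1052 + 0.3646 + 0.1498 + 0.3331 = 1.575 nats.

1.575 nats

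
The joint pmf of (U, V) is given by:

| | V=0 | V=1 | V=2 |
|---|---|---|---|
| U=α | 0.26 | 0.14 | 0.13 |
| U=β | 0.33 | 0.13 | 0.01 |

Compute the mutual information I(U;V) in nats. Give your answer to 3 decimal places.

0.064 nats

Marginals: p(U) = (0.5300, 0.4700), p(V) = (0.5900, 0.2700, 0.1400).
I(U;V) = H(U) + H(V) − H(U,V).
H(U) = 0.6913, H(V) = 0.9401, H(U,V) = 1.5679.
I(U;V) = 0.6913 + 0.9401 − 1.5679 = 0.064 nats.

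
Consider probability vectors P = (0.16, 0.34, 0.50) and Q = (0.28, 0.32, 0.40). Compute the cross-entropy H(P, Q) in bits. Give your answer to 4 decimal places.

H(P,Q) = −Σ p·log₂ q.
  −0.16·log₂(0.28) = 0.29384
  −0.34·log₂(0.32) = 0.55891
  −0.50·log₂(0.40) = 0.66096
H(P,Q) = 1.5137 bits.

1.5137 bits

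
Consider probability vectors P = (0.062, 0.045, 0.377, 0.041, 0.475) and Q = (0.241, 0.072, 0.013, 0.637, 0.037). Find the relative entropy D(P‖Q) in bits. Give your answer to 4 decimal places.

3.2664 bits

D(P‖Q) = Σ p·log₂(p/q).
  0.062·log₂(0.062/0.241) = -0.12144
  0.045·log₂(0.045/0.072) = -0.03051
  0.377·log₂(0.377/0.013) = 1.83146
  0.041·log₂(0.041/0.637) = -0.16226
  0.475·log₂(0.475/0.037) = 1.74911
D(P‖Q) = 3.2664 bits.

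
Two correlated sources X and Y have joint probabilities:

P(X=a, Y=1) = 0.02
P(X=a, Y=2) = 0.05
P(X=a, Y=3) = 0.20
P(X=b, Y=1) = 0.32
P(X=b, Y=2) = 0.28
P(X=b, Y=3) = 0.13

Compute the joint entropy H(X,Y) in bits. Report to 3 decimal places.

2.216 bits

H(X,Y) = −Σ p(x,y)·log₂ p(x,y) over all 6 cells.
  cell (a,1): −0.02·log₂0.02 = 0.1129
  cell (a,2): −0.05·log₂0.05 = 0.2161
  cell (a,3): −0.20·log₂0.20 = 0.4644
  cell (b,1): −0.32·log₂0.32 = 0.5260
  cell (b,2): −0.28·log₂0.28 = 0.5142
  cell (b,3): −0.13·log₂0.13 = 0.3826
Sum = 2.216 bits.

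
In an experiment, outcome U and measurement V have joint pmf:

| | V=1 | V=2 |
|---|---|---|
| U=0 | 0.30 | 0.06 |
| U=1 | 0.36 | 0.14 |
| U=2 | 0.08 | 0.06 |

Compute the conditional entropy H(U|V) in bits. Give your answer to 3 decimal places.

1.401 bits

Chain rule: H(U|V) = H(U,V) − H(V).
Marginals: p(U) = (0.3600, 0.5000, 0.1400), p(V) = (0.7400, 0.2600).
H(U,V) = 2.2274 bits; H(V) = 0.8267 bits.
H(U|V) = 2.2274 − 0.8267 = 1.401 bits.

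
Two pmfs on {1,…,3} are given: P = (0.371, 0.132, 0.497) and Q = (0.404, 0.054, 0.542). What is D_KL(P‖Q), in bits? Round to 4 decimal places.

D(P‖Q) = Σ p·log₂(p/q).
  0.371·log₂(0.371/0.404) = -0.04561
  0.132·log₂(0.132/0.054) = 0.17021
  0.497·log₂(0.497/0.542) = -0.06215
D(P‖Q) = 0.0625 bits.

0.0625 bits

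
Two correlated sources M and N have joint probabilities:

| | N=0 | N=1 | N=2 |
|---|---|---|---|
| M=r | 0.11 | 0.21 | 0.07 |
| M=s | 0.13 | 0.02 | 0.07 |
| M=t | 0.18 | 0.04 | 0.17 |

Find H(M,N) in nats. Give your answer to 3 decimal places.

H(M,N) = −Σ p(x,y)·ln p(x,y) over all 9 cells.
  cell (r,0): −0.11·ln0.11 = 0.2428
  cell (r,1): −0.21·ln0.21 = 0.3277
  cell (r,2): −0.07·ln0.07 = 0.1861
  cell (s,0): −0.13·ln0.13 = 0.2652
  cell (s,1): −0.02·ln0.02 = 0.0782
  cell (s,2): −0.07·ln0.07 = 0.1861
  cell (t,0): −0.18·ln0.18 = 0.3087
  cell (t,1): −0.04·ln0.04 = 0.1288
  cell (t,2): −0.17·ln0.17 = 0.3012
Sum = 2.025 nats.

2.025 nats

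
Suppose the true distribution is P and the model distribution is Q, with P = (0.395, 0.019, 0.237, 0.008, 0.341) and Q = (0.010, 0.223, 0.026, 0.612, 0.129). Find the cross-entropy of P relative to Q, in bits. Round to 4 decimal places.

H(P,Q) = −Σ p·log₂ q.
  −0.395·log₂(0.010) = 2.62432
  −0.019·log₂(0.223) = 0.04113
  −0.237·log₂(0.026) = 1.24789
  −0.008·log₂(0.612) = 0.00567
  −0.341·log₂(0.129) = 1.00750
H(P,Q) = 4.9265 bits.

4.9265 bits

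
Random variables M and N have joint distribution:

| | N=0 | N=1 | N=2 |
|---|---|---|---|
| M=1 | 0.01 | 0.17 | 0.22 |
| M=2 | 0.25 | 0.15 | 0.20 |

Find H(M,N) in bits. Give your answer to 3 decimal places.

2.357 bits

H(M,N) = −Σ p(x,y)·log₂ p(x,y) over all 6 cells.
  cell (1,0): −0.01·log₂0.01 = 0.0664
  cell (1,1): −0.17·log₂0.17 = 0.4346
  cell (1,2): −0.22·log₂0.22 = 0.4806
  cell (2,0): −0.25·log₂0.25 = 0.5000
  cell (2,1): −0.15·log₂0.15 = 0.4105
  cell (2,2): −0.20·log₂0.20 = 0.4644
Sum = 2.357 bits.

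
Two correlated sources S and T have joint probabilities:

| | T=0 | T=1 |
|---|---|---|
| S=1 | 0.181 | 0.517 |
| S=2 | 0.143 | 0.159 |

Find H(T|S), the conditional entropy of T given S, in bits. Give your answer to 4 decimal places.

Marginals: p(S) = (0.6980, 0.3020), p(T) = (0.3240, 0.6760).
H(T|S) = Σ p(S) · H(T|S=·).
  S=1: p=0.6980, H(T|S=1) = 0.8257
  S=2: p=0.3020, H(T|S=2) = 0.9980
Weighted sum = 0.8777 bits.

0.8777 bits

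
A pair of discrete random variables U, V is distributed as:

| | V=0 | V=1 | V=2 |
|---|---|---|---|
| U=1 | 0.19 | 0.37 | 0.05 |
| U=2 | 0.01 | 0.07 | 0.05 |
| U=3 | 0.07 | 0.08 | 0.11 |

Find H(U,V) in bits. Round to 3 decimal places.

H(U,V) = −Σ p(x,y)·log₂ p(x,y) over all 9 cells.
  cell (1,0): −0.19·log₂0.19 = 0.4552
  cell (1,1): −0.37·log₂0.37 = 0.5307
  cell (1,2): −0.05·log₂0.05 = 0.2161
  cell (2,0): −0.01·log₂0.01 = 0.0664
  cell (2,1): −0.07·log₂0.07 = 0.2686
  cell (2,2): −0.05·log₂0.05 = 0.2161
  cell (3,0): −0.07·log₂0.07 = 0.2686
  cell (3,1): −0.08·log₂0.08 = 0.2915
  cell (3,2): −0.11·log₂0.11 = 0.3503
Sum = 2.663 bits.

2.663 bits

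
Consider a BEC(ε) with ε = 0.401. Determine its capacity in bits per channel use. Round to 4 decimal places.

0.5990 bits

Binary erasure channel: capacity C = 1 − ε.
C = 1 − 0.401 = 0.5990 bits per channel use.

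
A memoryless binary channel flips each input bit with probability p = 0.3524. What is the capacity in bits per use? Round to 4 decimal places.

0.0638 bits

Binary symmetric channel: C = 1 − h₂(ε) where h₂ is the binary entropy function.
h₂(0.3524) = −0.3524·log₂0.3524 − 0.6476·log₂0.6476 = 0.9362.
C = 1 − 0.9362 = 0.0638 bits per channel use.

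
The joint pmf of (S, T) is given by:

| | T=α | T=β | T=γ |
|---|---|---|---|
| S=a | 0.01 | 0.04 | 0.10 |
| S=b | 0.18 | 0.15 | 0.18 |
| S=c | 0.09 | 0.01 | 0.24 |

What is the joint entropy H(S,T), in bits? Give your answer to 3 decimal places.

2.759 bits

H(S,T) = −Σ p(x,y)·log₂ p(x,y) over all 9 cells.
  cell (a,α): −0.01·log₂0.01 = 0.0664
  cell (a,β): −0.04·log₂0.04 = 0.1858
  cell (a,γ): −0.10·log₂0.10 = 0.3322
  cell (b,α): −0.18·log₂0.18 = 0.4453
  cell (b,β): −0.15·log₂0.15 = 0.4105
  cell (b,γ): −0.18·log₂0.18 = 0.4453
  cell (c,α): −0.09·log₂0.09 = 0.3127
  cell (c,β): −0.01·log₂0.01 = 0.0664
  cell (c,γ): −0.24·log₂0.24 = 0.4941
Sum = 2.759 bits.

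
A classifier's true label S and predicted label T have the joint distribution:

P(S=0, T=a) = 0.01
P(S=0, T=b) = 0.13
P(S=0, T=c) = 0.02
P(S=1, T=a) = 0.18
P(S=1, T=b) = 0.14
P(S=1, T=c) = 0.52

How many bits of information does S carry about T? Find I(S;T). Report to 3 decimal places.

0.185 bits

Marginals: p(S) = (0.1600, 0.8400), p(T) = (0.1900, 0.2700, 0.5400).
I(S;T) = H(S) + H(T) − H(S,T).
H(S) = 0.6343, H(T) = 1.4453, H(S,T) = 1.8950.
I(S;T) = 0.6343 + 1.4453 − 1.8950 = 0.185 bits.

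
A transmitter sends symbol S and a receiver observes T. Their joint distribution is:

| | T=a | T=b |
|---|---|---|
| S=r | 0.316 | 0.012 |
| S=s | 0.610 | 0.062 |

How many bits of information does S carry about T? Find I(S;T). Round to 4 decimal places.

0.0081 bits

Marginals: p(S) = (0.3280, 0.6720), p(T) = (0.9260, 0.0740).
I(S;T) = H(S) + H(T) − H(S,T).
H(S) = 0.9129, H(T) = 0.3807, H(S,T) = 1.2855.
I(S;T) = 0.9129 + 0.3807 − 1.2855 = 0.0081 bits.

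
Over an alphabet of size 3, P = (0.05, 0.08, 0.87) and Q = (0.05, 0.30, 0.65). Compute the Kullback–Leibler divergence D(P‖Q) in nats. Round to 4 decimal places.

0.1479 nats

D(P‖Q) = Σ p·ln(p/q).
  0.05·ln(0.05/0.05) = 0.00000
  0.08·ln(0.08/0.30) = -0.10574
  0.87·ln(0.87/0.65) = 0.25362
D(P‖Q) = 0.1479 nats.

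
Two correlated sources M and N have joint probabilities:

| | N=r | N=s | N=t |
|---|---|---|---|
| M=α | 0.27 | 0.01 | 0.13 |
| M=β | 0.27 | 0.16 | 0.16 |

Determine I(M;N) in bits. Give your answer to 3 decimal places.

Marginals: p(M) = (0.4100, 0.5900), p(N) = (0.5400, 0.1700, 0.2900).
I(M;N) = Σ p(x,y)·log₂[p(x,y)/(p(x)p(y))].
  (α,r): 0.27·log₂(1.2195) = 0.0773
  (α,s): 0.01·log₂(0.1435) = -0.0280
  (α,t): 0.13·log₂(1.0934) = 0.0167
  (β,r): 0.27·log₂(0.8475) = -0.0645
  (β,s): 0.16·log₂(1.5952) = 0.1078
  (β,t): 0.16·log₂(0.9351) = -0.0155
Sum = 0.094 bits.

0.094 bits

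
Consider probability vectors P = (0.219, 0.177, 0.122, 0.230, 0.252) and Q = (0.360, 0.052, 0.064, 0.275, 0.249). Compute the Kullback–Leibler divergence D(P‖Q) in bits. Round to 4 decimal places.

0.2144 bits

D(P‖Q) = Σ p·log₂(p/q).
  0.219·log₂(0.219/0.360) = -0.15704
  0.177·log₂(0.177/0.052) = 0.31279
  0.122·log₂(0.122/0.064) = 0.11355
  0.230·log₂(0.230/0.275) = -0.05929
  0.252·log₂(0.252/0.249) = 0.00435
D(P‖Q) = 0.2144 bits.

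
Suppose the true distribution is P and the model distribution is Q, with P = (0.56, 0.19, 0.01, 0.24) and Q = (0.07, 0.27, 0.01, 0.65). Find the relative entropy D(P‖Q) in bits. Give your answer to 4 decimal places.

1.2387 bits

D(P‖Q) = Σ p·log₂(p/q).
  0.56·log₂(0.56/0.07) = 1.68000
  0.19·log₂(0.19/0.27) = -0.09632
  0.01·log₂(0.01/0.01) = 0.00000
  0.24·log₂(0.24/0.65) = -0.34498
D(P‖Q) = 1.2387 bits.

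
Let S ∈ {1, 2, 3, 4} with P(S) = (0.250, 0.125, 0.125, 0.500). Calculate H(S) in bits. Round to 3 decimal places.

H(S) = −Σ p·log₂ p.
  −(0.250)·log₂(0.250) = 0.5000
  −(0.125)·log₂(0.125) = 0.3750
  −(0.125)·log₂(0.125) = 0.3750
  −(0.500)·log₂(0.500) = 0.5000
Sum: 0.5000 + 0.3750 + 0.3750 + 0.5000 = 1.750 bits.

1.750 bits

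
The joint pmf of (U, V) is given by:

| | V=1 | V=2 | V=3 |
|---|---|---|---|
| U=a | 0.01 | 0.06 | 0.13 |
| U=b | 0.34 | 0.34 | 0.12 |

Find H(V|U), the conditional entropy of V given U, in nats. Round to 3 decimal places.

0.968 nats

Marginals: p(U) = (0.2000, 0.8000), p(V) = (0.3500, 0.4000, 0.2500).
H(V|U) = Σ p(U) · H(V|U=·).
  U=a: p=0.2000, H(V|U=a) = 0.7910
  U=b: p=0.8000, H(V|U=b) = 1.0119
Weighted sum = 0.968 nats.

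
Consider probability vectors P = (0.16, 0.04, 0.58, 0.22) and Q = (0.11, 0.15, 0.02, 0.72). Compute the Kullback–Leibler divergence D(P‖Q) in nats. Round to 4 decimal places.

1.6993 nats

D(P‖Q) = Σ p·ln(p/q).
  0.16·ln(0.16/0.11) = 0.05995
  0.04·ln(0.04/0.15) = -0.05287
  0.58·ln(0.58/0.02) = 1.95303
  0.22·ln(0.22/0.72) = -0.26084
D(P‖Q) = 1.6993 nats.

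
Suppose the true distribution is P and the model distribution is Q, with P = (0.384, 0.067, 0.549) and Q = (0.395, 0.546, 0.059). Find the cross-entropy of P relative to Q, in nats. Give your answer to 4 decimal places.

H(P,Q) = −Σ p·ln q.
  −0.384·ln(0.395) = 0.35669
  −0.067·ln(0.546) = 0.04054
  −0.549·ln(0.059) = 1.55379
H(P,Q) = 1.9510 nats.

1.9510 nats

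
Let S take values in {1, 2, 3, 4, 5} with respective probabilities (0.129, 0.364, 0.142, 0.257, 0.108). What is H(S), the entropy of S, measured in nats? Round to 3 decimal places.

1.499 nats

H(S) = −Σ p·ln p.
  −(0.129)·ln(0.129) = 0.2642
  −(0.364)·ln(0.364) = 0.3679
  −(0.142)·ln(0.142) = 0.2772
  −(0.257)·ln(0.257) = 0.3492
  −(0.108)·ln(0.108) = 0.2404
Sum: 0.2642 + 0.3679 + 0.2772 + 0.3492 + 0.2404 = 1.499 nats.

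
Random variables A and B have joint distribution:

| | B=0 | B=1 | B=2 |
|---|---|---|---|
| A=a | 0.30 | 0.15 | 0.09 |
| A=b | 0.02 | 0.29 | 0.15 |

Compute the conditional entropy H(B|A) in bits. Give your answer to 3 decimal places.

1.290 bits

Chain rule: H(B|A) = H(A,B) − H(A).
Marginals: p(A) = (0.5400, 0.4600), p(B) = (0.3200, 0.4400, 0.2400).
H(A,B) = 2.2856 bits; H(A) = 0.9954 bits.
H(B|A) = 2.2856 − 0.9954 = 1.290 bits.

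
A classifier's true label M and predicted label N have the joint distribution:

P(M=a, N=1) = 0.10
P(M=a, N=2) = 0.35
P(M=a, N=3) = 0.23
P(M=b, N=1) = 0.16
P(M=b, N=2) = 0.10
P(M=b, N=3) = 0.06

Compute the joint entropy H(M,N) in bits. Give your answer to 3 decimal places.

H(M,N) = −Σ p(x,y)·log₂ p(x,y) over all 6 cells.
  cell (a,1): −0.10·log₂0.10 = 0.3322
  cell (a,2): −0.35·log₂0.35 = 0.5301
  cell (a,3): −0.23·log₂0.23 = 0.4877
  cell (b,1): −0.16·log₂0.16 = 0.4230
  cell (b,2): −0.10·log₂0.10 = 0.3322
  cell (b,3): −0.06·log₂0.06 = 0.2435
Sum = 2.349 bits.

2.349 bits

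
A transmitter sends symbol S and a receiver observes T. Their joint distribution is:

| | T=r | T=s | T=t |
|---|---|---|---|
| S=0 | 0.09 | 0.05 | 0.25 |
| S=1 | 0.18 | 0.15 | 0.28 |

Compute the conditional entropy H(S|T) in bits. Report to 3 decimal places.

Marginals: p(S) = (0.3900, 0.6100), p(T) = (0.2700, 0.2000, 0.5300).
H(S|T) = Σ p(T) · H(S|T=·).
  T=r: p=0.2700, H(S|T=r) = 0.9183
  T=s: p=0.2000, H(S|T=s) = 0.8113
  T=t: p=0.5300, H(S|T=t) = 0.9977
Weighted sum = 0.939 bits.

0.939 bits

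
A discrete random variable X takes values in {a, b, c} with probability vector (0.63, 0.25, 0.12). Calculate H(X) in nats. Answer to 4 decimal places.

H(X) = −Σ p·ln p.
  −(0.63)·ln(0.63) = 0.29108
  −(0.25)·ln(0.25) = 0.34657
  −(0.12)·ln(0.12) = 0.25443
Sum: 0.29108 + 0.34657 + 0.25443 = 0.8921 nats.

0.8921 nats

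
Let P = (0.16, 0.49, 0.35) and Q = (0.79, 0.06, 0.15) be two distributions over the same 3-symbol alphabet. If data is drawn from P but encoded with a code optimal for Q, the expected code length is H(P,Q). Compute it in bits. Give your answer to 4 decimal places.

3.0012 bits

H(P,Q) = −Σ p·log₂ q.
  −0.16·log₂(0.79) = 0.05441
  −0.49·log₂(0.06) = 1.98886
  −0.35·log₂(0.15) = 0.95794
H(P,Q) = 3.0012 bits.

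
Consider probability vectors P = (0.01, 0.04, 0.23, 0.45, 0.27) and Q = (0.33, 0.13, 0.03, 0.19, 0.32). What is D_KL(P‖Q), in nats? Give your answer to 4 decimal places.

D(P‖Q) = Σ p·ln(p/q).
  0.01·ln(0.01/0.33) = -0.03497
  0.04·ln(0.04/0.13) = -0.04715
  0.23·ln(0.23/0.03) = 0.46848
  0.45·ln(0.45/0.19) = 0.38800
  0.27·ln(0.27/0.32) = -0.04587
D(P‖Q) = 0.7285 nats.

0.7285 nats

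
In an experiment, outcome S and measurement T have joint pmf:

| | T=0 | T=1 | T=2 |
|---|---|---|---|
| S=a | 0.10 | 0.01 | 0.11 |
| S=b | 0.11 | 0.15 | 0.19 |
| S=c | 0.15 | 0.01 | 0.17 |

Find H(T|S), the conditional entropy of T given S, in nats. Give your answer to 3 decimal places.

Chain rule: H(T|S) = H(S,T) − H(S).
Marginals: p(S) = (0.2200, 0.4500, 0.3300), p(T) = (0.3600, 0.1700, 0.4700).
H(S,T) = 1.9939 nats; H(S) = 1.0583 nats.
H(T|S) = 1.9939 − 1.0583 = 0.936 nats.

0.936 nats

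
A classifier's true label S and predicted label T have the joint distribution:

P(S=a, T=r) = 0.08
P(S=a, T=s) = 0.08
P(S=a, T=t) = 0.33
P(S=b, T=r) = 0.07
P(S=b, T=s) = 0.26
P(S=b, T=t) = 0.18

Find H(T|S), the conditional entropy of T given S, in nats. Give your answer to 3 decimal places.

0.922 nats

Marginals: p(S) = (0.4900, 0.5100), p(T) = (0.1500, 0.3400, 0.5100).
H(T|S) = Σ p(S) · H(T|S=·).
  S=a: p=0.4900, H(T|S=a) = 0.8580
  S=b: p=0.5100, H(T|S=b) = 0.9836
Weighted sum = 0.922 nats.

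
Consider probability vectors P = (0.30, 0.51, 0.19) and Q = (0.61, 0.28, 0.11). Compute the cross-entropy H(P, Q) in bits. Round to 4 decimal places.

H(P,Q) = −Σ p·log₂ q.
  −0.30·log₂(0.61) = 0.21394
  −0.51·log₂(0.28) = 0.93662
  −0.19·log₂(0.11) = 0.60504
H(P,Q) = 1.7556 bits.

1.7556 bits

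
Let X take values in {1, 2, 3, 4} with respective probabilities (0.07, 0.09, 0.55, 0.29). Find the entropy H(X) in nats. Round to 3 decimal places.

1.091 nats

H(X) = −Σ p·ln p.
  −(0.07)·ln(0.07) = 0.1861
  −(0.09)·ln(0.09) = 0.2167
  −(0.55)·ln(0.55) = 0.3288
  −(0.29)·ln(0.29) = 0.3590
Sum: 0.1861 + 0.2167 + 0.3288 + 0.3590 = 1.091 nats.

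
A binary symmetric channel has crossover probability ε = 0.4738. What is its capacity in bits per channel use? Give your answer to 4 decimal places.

0.0020 bits

Binary symmetric channel: C = 1 − h₂(ε) where h₂ is the binary entropy function.
h₂(0.4738) = −0.4738·log₂0.4738 − 0.5262·log₂0.5262 = 0.9980.
C = 1 − 0.9980 = 0.0020 bits per channel use.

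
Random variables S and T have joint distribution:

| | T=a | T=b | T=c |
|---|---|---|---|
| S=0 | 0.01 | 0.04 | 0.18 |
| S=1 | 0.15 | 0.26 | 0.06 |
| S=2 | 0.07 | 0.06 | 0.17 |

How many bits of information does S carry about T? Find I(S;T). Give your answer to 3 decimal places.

Marginals: p(S) = (0.2300, 0.4700, 0.3000), p(T) = (0.2300, 0.3600, 0.4100).
I(S;T) = H(S) + H(T) − H(S,T).
H(S) = 1.5207, H(T) = 1.5457, H(S,T) = 2.8035.
I(S;T) = 1.5207 + 1.5457 − 2.8035 = 0.263 bits.

0.263 bits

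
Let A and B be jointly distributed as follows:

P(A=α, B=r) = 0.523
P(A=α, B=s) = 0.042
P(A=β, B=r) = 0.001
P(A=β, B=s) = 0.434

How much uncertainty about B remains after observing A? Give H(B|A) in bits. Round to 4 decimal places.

Chain rule: H(B|A) = H(A,B) − H(A).
Marginals: p(A) = (0.5650, 0.4350), p(B) = (0.5240, 0.4760).
H(A,B) = 1.2138 bits; H(A) = 0.9878 bits.
H(B|A) = 1.2138 − 0.9878 = 0.2260 bits.

0.2260 bits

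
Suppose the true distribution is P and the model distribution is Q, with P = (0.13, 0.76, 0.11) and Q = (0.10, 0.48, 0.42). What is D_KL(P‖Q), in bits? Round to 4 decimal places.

0.3404 bits

D(P‖Q) = Σ p·log₂(p/q).
  0.13·log₂(0.13/0.10) = 0.04921
  0.76·log₂(0.76/0.48) = 0.50385
  0.11·log₂(0.11/0.42) = -0.21262
D(P‖Q) = 0.3404 bits.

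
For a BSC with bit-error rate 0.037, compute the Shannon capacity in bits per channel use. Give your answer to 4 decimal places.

Binary symmetric channel: C = 1 − h₂(ε) where h₂ is the binary entropy function.
h₂(0.037) = −0.037·log₂0.037 − 0.963·log₂0.963 = 0.2284.
C = 1 − 0.2284 = 0.7716 bits per channel use.

0.7716 bits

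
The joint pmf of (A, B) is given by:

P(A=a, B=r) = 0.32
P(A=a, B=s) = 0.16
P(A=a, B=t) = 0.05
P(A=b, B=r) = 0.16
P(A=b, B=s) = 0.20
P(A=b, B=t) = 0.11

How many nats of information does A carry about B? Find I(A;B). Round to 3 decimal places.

Marginals: p(A) = (0.5300, 0.4700), p(B) = (0.4800, 0.3600, 0.1600).
I(A;B) = Σ p(x,y)·ln[p(x,y)/(p(x)p(y))].
  (a,r): 0.32·ln(1.2579) = 0.0734
  (a,s): 0.16·ln(0.8386) = -0.0282
  (a,t): 0.05·ln(0.5896) = -0.0264
  (b,r): 0.16·ln(0.7092) = -0.0550
  (b,s): 0.20·ln(1.1820) = 0.0334
  (b,t): 0.11·ln(1.4628) = 0.0418
Sum = 0.039 nats.

0.039 nats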